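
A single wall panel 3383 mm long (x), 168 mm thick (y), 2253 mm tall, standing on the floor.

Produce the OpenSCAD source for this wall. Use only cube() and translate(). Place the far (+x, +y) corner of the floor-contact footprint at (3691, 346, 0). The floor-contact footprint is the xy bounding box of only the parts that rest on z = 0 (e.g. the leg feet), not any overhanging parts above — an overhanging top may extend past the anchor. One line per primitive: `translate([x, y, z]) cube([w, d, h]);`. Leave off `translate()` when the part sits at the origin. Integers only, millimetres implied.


translate([308, 178, 0]) cube([3383, 168, 2253]);


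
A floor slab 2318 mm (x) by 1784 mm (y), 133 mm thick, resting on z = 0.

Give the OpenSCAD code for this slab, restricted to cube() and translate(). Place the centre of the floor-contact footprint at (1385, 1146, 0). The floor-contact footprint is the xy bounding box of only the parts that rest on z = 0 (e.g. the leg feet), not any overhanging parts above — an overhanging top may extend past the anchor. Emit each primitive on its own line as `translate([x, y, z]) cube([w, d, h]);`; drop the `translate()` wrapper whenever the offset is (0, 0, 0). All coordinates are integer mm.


translate([226, 254, 0]) cube([2318, 1784, 133]);


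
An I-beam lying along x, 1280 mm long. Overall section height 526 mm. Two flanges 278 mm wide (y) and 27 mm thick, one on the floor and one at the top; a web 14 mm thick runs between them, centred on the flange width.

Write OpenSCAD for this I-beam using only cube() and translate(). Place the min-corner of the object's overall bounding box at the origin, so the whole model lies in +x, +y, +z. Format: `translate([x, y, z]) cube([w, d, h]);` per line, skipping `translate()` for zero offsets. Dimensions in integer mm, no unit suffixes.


cube([1280, 278, 27]);
translate([0, 132, 27]) cube([1280, 14, 472]);
translate([0, 0, 499]) cube([1280, 278, 27]);


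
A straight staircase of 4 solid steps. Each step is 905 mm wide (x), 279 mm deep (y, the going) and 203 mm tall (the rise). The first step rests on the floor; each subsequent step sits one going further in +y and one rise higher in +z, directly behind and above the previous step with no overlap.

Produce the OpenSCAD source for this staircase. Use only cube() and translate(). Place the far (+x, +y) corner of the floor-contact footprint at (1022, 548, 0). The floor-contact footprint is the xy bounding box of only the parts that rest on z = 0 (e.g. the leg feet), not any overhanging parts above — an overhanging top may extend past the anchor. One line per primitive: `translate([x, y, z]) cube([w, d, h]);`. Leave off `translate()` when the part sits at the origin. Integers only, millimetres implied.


translate([117, 269, 0]) cube([905, 279, 203]);
translate([117, 548, 203]) cube([905, 279, 203]);
translate([117, 827, 406]) cube([905, 279, 203]);
translate([117, 1106, 609]) cube([905, 279, 203]);


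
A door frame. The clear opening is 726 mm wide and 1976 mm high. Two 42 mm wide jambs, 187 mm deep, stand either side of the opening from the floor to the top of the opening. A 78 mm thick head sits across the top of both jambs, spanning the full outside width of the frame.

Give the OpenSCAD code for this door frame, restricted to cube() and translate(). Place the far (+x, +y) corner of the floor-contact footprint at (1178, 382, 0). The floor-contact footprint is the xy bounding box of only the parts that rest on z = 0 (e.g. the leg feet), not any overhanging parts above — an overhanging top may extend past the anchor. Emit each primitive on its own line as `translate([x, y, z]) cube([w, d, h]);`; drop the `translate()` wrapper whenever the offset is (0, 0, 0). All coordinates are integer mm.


translate([368, 195, 0]) cube([42, 187, 1976]);
translate([1136, 195, 0]) cube([42, 187, 1976]);
translate([368, 195, 1976]) cube([810, 187, 78]);


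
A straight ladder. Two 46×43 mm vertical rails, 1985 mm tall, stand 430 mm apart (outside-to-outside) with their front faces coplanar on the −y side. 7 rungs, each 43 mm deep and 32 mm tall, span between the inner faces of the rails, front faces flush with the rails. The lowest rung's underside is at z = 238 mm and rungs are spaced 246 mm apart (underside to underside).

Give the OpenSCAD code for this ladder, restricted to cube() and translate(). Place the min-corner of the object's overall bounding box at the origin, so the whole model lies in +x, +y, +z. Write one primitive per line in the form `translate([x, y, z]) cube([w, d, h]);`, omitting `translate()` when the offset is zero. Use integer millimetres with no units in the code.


cube([46, 43, 1985]);
translate([384, 0, 0]) cube([46, 43, 1985]);
translate([46, 0, 238]) cube([338, 43, 32]);
translate([46, 0, 484]) cube([338, 43, 32]);
translate([46, 0, 730]) cube([338, 43, 32]);
translate([46, 0, 976]) cube([338, 43, 32]);
translate([46, 0, 1222]) cube([338, 43, 32]);
translate([46, 0, 1468]) cube([338, 43, 32]);
translate([46, 0, 1714]) cube([338, 43, 32]);


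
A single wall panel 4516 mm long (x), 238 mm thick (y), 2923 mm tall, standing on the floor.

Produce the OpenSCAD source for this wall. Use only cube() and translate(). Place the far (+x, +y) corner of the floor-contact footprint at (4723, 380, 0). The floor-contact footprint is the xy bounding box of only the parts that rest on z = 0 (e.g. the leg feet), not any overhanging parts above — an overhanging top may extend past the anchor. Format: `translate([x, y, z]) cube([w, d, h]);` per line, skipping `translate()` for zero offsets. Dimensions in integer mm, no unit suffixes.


translate([207, 142, 0]) cube([4516, 238, 2923]);


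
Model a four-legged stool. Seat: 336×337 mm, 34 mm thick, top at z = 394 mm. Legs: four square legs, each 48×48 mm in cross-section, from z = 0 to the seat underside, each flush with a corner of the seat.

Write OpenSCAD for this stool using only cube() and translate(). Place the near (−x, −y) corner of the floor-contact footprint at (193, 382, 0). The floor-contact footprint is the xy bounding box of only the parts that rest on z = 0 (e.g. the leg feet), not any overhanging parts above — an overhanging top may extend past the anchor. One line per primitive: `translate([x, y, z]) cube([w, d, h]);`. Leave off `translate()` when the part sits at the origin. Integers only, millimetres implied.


translate([193, 382, 360]) cube([336, 337, 34]);
translate([193, 382, 0]) cube([48, 48, 360]);
translate([481, 382, 0]) cube([48, 48, 360]);
translate([193, 671, 0]) cube([48, 48, 360]);
translate([481, 671, 0]) cube([48, 48, 360]);


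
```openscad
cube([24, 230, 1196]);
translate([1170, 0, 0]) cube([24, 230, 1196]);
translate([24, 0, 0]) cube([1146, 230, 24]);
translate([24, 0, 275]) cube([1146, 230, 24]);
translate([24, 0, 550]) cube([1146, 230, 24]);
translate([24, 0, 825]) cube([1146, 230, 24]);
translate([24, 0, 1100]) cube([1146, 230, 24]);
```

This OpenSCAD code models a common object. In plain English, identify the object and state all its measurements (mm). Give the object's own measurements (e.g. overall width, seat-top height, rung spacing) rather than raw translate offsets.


An open bookshelf. Two side panels, each 24 mm thick, 230 mm deep and 1196 mm tall, stand 1194 mm apart (outside-to-outside). Between them sit 5 shelves, each 24 mm thick and 230 mm deep, spanning the full gap between the sides. The bottom shelf rests on the floor (its underside at z = 0) and the clear gap between one shelf's top and the next shelf's underside is 251 mm.


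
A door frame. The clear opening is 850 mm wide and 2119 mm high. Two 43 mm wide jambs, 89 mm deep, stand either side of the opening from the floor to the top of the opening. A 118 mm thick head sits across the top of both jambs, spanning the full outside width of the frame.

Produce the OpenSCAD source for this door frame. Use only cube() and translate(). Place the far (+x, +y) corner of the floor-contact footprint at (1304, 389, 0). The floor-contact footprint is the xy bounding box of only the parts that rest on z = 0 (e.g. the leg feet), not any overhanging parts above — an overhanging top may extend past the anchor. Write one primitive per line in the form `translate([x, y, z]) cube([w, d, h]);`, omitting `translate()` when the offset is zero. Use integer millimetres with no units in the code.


translate([368, 300, 0]) cube([43, 89, 2119]);
translate([1261, 300, 0]) cube([43, 89, 2119]);
translate([368, 300, 2119]) cube([936, 89, 118]);


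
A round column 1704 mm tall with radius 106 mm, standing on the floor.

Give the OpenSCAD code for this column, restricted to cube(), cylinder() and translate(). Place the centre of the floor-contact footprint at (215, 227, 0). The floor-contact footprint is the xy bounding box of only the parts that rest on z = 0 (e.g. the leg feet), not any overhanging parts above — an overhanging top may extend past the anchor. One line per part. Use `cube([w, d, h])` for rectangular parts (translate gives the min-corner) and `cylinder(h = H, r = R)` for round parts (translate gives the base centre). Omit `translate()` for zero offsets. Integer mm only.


translate([215, 227, 0]) cylinder(h = 1704, r = 106);


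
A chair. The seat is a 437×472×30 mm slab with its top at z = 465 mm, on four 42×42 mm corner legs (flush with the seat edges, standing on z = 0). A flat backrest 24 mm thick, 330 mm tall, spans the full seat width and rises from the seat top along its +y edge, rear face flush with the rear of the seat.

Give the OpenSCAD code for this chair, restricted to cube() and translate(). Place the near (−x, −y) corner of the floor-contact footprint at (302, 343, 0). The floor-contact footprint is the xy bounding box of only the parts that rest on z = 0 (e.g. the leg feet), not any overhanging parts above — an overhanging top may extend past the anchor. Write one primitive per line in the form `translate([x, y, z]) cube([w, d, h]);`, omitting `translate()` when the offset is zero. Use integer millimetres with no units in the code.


translate([302, 343, 435]) cube([437, 472, 30]);
translate([302, 343, 0]) cube([42, 42, 435]);
translate([697, 343, 0]) cube([42, 42, 435]);
translate([302, 773, 0]) cube([42, 42, 435]);
translate([697, 773, 0]) cube([42, 42, 435]);
translate([302, 791, 465]) cube([437, 24, 330]);


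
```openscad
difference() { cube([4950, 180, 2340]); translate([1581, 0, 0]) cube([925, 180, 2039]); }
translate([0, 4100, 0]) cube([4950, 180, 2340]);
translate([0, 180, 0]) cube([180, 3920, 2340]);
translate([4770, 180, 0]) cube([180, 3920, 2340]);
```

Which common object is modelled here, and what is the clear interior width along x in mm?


A single room. The interior width is 4590 mm.

Four walls enclosing a rectangle with a door in the front wall — a room. Outside width 4950 minus two 180 mm walls gives 4590 mm.


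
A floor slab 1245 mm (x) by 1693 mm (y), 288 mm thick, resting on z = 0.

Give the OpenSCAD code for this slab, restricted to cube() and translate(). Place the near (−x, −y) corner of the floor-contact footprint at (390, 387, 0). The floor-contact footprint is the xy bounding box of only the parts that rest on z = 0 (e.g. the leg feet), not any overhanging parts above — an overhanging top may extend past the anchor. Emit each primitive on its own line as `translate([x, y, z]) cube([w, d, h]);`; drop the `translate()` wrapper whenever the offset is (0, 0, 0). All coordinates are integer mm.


translate([390, 387, 0]) cube([1245, 1693, 288]);


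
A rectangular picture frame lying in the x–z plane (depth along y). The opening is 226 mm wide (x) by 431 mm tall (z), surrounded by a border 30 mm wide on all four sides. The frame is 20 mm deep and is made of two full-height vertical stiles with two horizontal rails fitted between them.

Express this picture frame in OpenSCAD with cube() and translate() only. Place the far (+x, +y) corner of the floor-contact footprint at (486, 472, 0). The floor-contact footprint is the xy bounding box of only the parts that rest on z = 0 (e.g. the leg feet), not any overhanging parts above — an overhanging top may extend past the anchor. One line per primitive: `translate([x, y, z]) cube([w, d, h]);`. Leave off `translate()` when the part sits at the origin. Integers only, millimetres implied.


translate([200, 452, 0]) cube([30, 20, 491]);
translate([456, 452, 0]) cube([30, 20, 491]);
translate([230, 452, 0]) cube([226, 20, 30]);
translate([230, 452, 461]) cube([226, 20, 30]);


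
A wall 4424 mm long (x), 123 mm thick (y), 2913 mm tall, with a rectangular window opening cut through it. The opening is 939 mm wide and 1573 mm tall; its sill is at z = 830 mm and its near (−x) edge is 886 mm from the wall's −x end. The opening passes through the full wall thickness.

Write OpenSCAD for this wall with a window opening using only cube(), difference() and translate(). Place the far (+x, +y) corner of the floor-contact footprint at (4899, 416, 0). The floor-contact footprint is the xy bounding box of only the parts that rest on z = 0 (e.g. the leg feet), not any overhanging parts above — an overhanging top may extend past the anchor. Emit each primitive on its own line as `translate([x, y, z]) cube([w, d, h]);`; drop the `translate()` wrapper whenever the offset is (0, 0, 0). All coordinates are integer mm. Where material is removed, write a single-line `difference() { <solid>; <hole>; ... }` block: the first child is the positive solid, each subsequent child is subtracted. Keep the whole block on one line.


difference() { translate([475, 293, 0]) cube([4424, 123, 2913]); translate([1361, 293, 830]) cube([939, 123, 1573]); }


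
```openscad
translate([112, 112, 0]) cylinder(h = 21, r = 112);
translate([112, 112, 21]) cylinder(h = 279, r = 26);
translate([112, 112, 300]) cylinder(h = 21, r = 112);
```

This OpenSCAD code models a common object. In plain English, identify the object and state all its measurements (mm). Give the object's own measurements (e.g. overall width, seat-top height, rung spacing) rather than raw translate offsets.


A spool: two coaxial disc flanges of radius 112 mm and thickness 21 mm, joined by a core cylinder of radius 26 mm and height 279 mm. The lower flange rests on z = 0 and the three cylinders share a vertical axis.


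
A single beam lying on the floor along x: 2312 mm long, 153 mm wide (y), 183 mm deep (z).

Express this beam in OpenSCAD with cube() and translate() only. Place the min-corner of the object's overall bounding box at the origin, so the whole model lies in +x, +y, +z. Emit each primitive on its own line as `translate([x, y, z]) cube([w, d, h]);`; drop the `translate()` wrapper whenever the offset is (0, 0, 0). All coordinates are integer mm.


cube([2312, 153, 183]);


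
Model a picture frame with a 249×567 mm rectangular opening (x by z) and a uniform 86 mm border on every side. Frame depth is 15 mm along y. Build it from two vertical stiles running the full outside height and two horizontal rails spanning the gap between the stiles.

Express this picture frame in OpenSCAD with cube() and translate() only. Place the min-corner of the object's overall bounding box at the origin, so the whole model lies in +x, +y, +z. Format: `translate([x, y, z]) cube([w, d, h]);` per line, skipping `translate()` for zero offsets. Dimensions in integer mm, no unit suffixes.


cube([86, 15, 739]);
translate([335, 0, 0]) cube([86, 15, 739]);
translate([86, 0, 0]) cube([249, 15, 86]);
translate([86, 0, 653]) cube([249, 15, 86]);


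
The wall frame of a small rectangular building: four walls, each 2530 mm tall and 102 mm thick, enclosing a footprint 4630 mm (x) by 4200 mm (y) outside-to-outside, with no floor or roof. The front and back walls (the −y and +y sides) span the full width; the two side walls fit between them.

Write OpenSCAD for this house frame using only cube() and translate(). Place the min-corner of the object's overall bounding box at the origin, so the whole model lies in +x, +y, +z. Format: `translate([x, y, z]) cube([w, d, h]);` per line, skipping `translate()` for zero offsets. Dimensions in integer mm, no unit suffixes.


cube([4630, 102, 2530]);
translate([0, 4098, 0]) cube([4630, 102, 2530]);
translate([0, 102, 0]) cube([102, 3996, 2530]);
translate([4528, 102, 0]) cube([102, 3996, 2530]);


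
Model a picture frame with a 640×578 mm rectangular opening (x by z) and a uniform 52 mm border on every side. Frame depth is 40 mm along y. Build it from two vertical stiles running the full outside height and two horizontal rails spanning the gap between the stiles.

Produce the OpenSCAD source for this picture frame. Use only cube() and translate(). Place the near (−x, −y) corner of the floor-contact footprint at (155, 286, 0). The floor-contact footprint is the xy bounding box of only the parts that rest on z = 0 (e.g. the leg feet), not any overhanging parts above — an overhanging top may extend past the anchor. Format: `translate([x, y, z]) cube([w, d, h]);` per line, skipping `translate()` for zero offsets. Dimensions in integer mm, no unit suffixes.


translate([155, 286, 0]) cube([52, 40, 682]);
translate([847, 286, 0]) cube([52, 40, 682]);
translate([207, 286, 0]) cube([640, 40, 52]);
translate([207, 286, 630]) cube([640, 40, 52]);


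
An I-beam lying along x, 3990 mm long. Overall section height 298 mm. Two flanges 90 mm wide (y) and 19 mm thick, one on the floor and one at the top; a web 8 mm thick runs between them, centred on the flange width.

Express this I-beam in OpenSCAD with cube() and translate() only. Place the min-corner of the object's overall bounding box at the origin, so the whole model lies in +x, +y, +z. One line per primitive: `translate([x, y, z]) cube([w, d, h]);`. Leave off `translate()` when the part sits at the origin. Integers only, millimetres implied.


cube([3990, 90, 19]);
translate([0, 41, 19]) cube([3990, 8, 260]);
translate([0, 0, 279]) cube([3990, 90, 19]);


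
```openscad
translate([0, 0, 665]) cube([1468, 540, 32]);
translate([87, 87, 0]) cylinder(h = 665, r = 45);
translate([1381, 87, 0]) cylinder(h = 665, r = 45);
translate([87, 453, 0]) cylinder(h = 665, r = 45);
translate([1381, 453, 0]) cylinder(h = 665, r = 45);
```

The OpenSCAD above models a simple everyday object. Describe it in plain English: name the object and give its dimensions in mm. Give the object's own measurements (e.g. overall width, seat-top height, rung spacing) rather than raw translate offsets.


A table: top 1468 mm (x) × 540 mm (y), 32 mm thick, upper face at z = 697 mm, on four round legs of 90 mm diameter, each leg's bounding box inset 42 mm from the nearest pair of top edges from z = 0 to the bottom of the top.


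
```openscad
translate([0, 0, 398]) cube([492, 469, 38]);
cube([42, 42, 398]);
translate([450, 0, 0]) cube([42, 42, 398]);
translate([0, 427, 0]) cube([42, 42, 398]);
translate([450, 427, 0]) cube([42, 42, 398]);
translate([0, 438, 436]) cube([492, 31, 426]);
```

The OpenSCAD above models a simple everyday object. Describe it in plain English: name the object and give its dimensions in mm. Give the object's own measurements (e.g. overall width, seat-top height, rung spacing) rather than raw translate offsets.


A chair. The seat is a 492×469×38 mm slab with its top at z = 436 mm, on four 42×42 mm corner legs (flush with the seat edges, standing on z = 0). A flat backrest 31 mm thick, 426 mm tall, spans the full seat width and rises from the seat top along its +y edge, rear face flush with the rear of the seat.


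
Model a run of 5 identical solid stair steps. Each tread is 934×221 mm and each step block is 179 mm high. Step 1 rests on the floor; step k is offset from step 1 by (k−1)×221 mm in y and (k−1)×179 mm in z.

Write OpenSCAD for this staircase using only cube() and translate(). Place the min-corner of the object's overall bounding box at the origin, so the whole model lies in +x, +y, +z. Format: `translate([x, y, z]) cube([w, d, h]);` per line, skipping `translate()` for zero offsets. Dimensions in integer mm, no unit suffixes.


cube([934, 221, 179]);
translate([0, 221, 179]) cube([934, 221, 179]);
translate([0, 442, 358]) cube([934, 221, 179]);
translate([0, 663, 537]) cube([934, 221, 179]);
translate([0, 884, 716]) cube([934, 221, 179]);


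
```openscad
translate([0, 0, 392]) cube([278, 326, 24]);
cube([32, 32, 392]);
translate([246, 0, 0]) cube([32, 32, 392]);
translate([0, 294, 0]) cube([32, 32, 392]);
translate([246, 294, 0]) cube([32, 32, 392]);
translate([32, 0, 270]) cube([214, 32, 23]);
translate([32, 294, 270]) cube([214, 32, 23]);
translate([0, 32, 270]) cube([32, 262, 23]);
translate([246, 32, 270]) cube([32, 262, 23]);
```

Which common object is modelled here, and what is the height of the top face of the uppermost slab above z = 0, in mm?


A stool. The seat height is 416 mm.

A 278×326×24 slab at z = 392 on four corner posts — a stool. The seat top is 392 + 24 = 416 mm.


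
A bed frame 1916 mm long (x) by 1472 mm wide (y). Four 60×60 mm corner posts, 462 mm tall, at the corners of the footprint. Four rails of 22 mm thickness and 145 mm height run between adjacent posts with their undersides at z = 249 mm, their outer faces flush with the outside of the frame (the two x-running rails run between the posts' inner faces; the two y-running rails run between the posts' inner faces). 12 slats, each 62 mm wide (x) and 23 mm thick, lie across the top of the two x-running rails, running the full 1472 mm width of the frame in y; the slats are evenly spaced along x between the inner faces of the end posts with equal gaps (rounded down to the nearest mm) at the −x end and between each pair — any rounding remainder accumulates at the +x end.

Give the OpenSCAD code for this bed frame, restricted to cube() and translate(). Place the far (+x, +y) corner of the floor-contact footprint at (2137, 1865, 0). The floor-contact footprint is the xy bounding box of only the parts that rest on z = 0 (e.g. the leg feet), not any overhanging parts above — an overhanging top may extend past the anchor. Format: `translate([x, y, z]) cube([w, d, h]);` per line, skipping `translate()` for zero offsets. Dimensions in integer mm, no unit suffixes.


translate([221, 393, 0]) cube([60, 60, 462]);
translate([221, 1805, 0]) cube([60, 60, 462]);
translate([2077, 393, 0]) cube([60, 60, 462]);
translate([2077, 1805, 0]) cube([60, 60, 462]);
translate([281, 393, 249]) cube([1796, 22, 145]);
translate([281, 1843, 249]) cube([1796, 22, 145]);
translate([221, 453, 249]) cube([22, 1352, 145]);
translate([2115, 453, 249]) cube([22, 1352, 145]);
translate([361, 393, 394]) cube([62, 1472, 23]);
translate([503, 393, 394]) cube([62, 1472, 23]);
translate([645, 393, 394]) cube([62, 1472, 23]);
translate([787, 393, 394]) cube([62, 1472, 23]);
translate([929, 393, 394]) cube([62, 1472, 23]);
translate([1071, 393, 394]) cube([62, 1472, 23]);
translate([1213, 393, 394]) cube([62, 1472, 23]);
translate([1355, 393, 394]) cube([62, 1472, 23]);
translate([1497, 393, 394]) cube([62, 1472, 23]);
translate([1639, 393, 394]) cube([62, 1472, 23]);
translate([1781, 393, 394]) cube([62, 1472, 23]);
translate([1923, 393, 394]) cube([62, 1472, 23]);


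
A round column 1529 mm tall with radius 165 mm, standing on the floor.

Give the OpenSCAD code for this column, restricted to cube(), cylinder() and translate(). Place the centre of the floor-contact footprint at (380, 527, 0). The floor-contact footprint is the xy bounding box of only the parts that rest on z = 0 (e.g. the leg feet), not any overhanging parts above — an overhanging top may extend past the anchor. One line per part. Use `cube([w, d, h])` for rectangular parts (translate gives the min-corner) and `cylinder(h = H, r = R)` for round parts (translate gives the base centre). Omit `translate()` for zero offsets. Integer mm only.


translate([380, 527, 0]) cylinder(h = 1529, r = 165);


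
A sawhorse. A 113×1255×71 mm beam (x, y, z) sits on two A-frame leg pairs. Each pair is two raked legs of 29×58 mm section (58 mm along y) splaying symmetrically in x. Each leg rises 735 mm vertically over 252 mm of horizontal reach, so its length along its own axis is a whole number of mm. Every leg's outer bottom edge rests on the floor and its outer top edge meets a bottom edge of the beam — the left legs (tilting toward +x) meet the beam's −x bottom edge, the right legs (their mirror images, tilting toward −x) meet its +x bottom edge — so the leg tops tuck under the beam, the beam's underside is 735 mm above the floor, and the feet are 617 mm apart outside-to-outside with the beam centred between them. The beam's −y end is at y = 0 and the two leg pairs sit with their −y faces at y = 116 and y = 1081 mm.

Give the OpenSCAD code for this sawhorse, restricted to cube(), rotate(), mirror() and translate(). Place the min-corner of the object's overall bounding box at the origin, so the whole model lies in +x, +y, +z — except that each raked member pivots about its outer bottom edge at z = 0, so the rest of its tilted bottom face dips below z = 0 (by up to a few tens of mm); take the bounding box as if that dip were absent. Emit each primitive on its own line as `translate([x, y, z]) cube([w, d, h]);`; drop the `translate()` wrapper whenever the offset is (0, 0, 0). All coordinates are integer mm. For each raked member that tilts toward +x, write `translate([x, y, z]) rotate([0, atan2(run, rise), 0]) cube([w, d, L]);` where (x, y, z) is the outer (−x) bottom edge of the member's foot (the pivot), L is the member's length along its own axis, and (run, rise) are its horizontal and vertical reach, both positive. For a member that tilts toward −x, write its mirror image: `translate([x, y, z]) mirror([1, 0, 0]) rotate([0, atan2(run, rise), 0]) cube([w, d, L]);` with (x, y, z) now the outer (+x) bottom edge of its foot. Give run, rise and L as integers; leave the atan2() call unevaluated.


translate([252, 0, 735]) cube([113, 1255, 71]);
translate([0, 116, 0]) rotate([0, atan2(252, 735), 0]) cube([29, 58, 777]);
translate([617, 116, 0]) mirror([1, 0, 0]) rotate([0, atan2(252, 735), 0]) cube([29, 58, 777]);
translate([0, 1081, 0]) rotate([0, atan2(252, 735), 0]) cube([29, 58, 777]);
translate([617, 1081, 0]) mirror([1, 0, 0]) rotate([0, atan2(252, 735), 0]) cube([29, 58, 777]);


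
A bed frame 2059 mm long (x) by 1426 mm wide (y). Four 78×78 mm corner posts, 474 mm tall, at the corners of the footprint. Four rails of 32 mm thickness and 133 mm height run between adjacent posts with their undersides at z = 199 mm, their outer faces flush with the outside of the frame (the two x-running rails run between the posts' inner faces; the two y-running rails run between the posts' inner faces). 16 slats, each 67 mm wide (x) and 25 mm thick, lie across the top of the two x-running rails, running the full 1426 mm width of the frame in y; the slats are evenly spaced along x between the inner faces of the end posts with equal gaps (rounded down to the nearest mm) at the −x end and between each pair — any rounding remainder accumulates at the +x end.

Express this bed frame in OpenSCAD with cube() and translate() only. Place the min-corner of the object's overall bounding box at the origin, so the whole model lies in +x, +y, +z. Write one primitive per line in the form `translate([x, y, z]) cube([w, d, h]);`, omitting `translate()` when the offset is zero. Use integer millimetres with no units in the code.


// slat z = rail_z + rail_h = 199 + 133 = 332
// slat gap = ⌊(1903 − 16·67) / 17⌋ = 48
cube([78, 78, 474]);
translate([0, 1348, 0]) cube([78, 78, 474]);
translate([1981, 0, 0]) cube([78, 78, 474]);
translate([1981, 1348, 0]) cube([78, 78, 474]);
translate([78, 0, 199]) cube([1903, 32, 133]);
translate([78, 1394, 199]) cube([1903, 32, 133]);
translate([0, 78, 199]) cube([32, 1270, 133]);
translate([2027, 78, 199]) cube([32, 1270, 133]);
translate([126, 0, 332]) cube([67, 1426, 25]);
translate([241, 0, 332]) cube([67, 1426, 25]);
translate([356, 0, 332]) cube([67, 1426, 25]);
translate([471, 0, 332]) cube([67, 1426, 25]);
translate([586, 0, 332]) cube([67, 1426, 25]);
translate([701, 0, 332]) cube([67, 1426, 25]);
translate([816, 0, 332]) cube([67, 1426, 25]);
translate([931, 0, 332]) cube([67, 1426, 25]);
translate([1046, 0, 332]) cube([67, 1426, 25]);
translate([1161, 0, 332]) cube([67, 1426, 25]);
translate([1276, 0, 332]) cube([67, 1426, 25]);
translate([1391, 0, 332]) cube([67, 1426, 25]);
translate([1506, 0, 332]) cube([67, 1426, 25]);
translate([1621, 0, 332]) cube([67, 1426, 25]);
translate([1736, 0, 332]) cube([67, 1426, 25]);
translate([1851, 0, 332]) cube([67, 1426, 25]);


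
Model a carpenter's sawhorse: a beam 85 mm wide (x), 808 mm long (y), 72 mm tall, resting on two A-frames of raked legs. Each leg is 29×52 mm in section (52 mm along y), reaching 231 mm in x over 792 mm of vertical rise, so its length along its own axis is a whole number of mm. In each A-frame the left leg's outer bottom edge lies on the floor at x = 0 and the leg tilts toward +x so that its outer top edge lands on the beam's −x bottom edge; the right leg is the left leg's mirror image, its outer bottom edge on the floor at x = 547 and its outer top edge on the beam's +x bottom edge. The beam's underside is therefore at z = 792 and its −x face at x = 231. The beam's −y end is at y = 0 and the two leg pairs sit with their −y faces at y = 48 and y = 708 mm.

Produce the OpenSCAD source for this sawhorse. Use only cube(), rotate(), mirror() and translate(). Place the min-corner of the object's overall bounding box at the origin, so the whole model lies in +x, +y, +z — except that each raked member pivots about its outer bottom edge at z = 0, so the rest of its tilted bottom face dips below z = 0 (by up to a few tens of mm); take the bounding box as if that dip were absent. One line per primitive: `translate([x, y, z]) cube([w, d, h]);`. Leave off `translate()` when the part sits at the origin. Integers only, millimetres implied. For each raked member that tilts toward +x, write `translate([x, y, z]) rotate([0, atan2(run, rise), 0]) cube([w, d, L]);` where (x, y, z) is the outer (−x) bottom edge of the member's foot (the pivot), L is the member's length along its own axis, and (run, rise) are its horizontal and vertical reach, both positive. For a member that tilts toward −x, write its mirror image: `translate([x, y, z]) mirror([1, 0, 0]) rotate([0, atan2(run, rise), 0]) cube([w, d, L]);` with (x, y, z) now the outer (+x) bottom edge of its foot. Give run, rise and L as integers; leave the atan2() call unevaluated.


// leg length = √(231² + 792²) = 825
// right-leg outer foot x = 2·231 + 85 = 547
// beam min-corner = (231, 0, 792)
translate([231, 0, 792]) cube([85, 808, 72]);
translate([0, 48, 0]) rotate([0, atan2(231, 792), 0]) cube([29, 52, 825]);
translate([547, 48, 0]) mirror([1, 0, 0]) rotate([0, atan2(231, 792), 0]) cube([29, 52, 825]);
translate([0, 708, 0]) rotate([0, atan2(231, 792), 0]) cube([29, 52, 825]);
translate([547, 708, 0]) mirror([1, 0, 0]) rotate([0, atan2(231, 792), 0]) cube([29, 52, 825]);


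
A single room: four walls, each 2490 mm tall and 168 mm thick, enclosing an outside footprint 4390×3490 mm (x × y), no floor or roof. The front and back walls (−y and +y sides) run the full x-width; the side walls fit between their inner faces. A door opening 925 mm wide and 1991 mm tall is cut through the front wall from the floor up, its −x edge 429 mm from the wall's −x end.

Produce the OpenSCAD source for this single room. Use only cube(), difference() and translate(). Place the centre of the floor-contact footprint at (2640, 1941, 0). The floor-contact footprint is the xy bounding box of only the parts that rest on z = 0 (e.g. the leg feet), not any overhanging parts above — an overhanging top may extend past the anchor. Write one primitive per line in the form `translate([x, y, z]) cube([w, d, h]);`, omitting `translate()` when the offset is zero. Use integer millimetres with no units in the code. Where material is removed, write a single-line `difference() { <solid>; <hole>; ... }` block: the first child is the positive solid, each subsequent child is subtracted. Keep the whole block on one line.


difference() { translate([445, 196, 0]) cube([4390, 168, 2490]); translate([874, 196, 0]) cube([925, 168, 1991]); }
translate([445, 3518, 0]) cube([4390, 168, 2490]);
translate([445, 364, 0]) cube([168, 3154, 2490]);
translate([4667, 364, 0]) cube([168, 3154, 2490]);


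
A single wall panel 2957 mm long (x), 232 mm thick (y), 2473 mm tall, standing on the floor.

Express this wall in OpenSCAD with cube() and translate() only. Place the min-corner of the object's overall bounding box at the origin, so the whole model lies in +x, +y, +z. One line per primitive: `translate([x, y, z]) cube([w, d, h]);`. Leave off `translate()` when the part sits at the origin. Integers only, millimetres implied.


cube([2957, 232, 2473]);


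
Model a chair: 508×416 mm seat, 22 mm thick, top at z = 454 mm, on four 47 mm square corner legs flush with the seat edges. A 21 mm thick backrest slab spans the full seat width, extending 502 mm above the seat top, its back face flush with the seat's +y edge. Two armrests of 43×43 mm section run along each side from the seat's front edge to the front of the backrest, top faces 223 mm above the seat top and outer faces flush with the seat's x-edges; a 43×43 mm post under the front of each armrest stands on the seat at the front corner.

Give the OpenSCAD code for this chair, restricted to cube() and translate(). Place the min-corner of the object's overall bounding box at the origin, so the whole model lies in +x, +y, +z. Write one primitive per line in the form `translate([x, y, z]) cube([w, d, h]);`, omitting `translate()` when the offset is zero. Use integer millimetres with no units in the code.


// leg_h = 454 - 22 = 432
// arm post h = 223 - 43 = 180
translate([0, 0, 432]) cube([508, 416, 22]);
cube([47, 47, 432]);
translate([461, 0, 0]) cube([47, 47, 432]);
translate([0, 369, 0]) cube([47, 47, 432]);
translate([461, 369, 0]) cube([47, 47, 432]);
translate([0, 395, 454]) cube([508, 21, 502]);
translate([0, 0, 634]) cube([43, 395, 43]);
translate([465, 0, 634]) cube([43, 395, 43]);
translate([0, 0, 454]) cube([43, 43, 180]);
translate([465, 0, 454]) cube([43, 43, 180]);


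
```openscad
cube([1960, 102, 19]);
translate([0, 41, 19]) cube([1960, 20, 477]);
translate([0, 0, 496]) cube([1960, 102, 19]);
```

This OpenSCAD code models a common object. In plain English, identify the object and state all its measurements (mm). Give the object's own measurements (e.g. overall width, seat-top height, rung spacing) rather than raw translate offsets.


An I-beam lying along x, 1960 mm long. Overall section height 515 mm. Two flanges 102 mm wide (y) and 19 mm thick, one on the floor and one at the top; a web 20 mm thick runs between them, centred on the flange width.


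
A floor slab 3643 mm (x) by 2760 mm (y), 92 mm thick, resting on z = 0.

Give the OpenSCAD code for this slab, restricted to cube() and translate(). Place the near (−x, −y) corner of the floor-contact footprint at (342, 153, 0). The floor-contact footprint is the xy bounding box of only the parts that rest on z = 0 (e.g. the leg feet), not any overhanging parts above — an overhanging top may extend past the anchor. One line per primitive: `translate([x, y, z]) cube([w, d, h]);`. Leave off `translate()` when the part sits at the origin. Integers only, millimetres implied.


translate([342, 153, 0]) cube([3643, 2760, 92]);


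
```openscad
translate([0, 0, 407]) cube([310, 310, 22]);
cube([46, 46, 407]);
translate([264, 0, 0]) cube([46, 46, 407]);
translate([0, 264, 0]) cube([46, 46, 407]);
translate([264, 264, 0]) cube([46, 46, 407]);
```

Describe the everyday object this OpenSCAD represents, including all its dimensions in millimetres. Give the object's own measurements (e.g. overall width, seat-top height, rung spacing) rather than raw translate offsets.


A simple wooden stool: a rectangular seat 310 mm (x) by 310 mm (y), 22 mm thick, top face at z = 429 mm, on four square legs, each 46×46 mm in cross-section. The legs rest on z = 0, each flush with a corner of the seat.


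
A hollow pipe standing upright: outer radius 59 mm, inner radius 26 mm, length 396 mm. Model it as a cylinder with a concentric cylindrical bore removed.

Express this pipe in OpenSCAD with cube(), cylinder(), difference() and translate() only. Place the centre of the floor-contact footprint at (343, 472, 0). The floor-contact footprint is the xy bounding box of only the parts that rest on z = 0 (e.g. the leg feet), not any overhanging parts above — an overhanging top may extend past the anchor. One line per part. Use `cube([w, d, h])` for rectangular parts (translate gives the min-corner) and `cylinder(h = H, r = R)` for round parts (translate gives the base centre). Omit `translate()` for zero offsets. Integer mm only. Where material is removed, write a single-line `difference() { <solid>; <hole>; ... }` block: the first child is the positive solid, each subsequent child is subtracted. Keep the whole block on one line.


difference() { translate([343, 472, 0]) cylinder(h = 396, r = 59); translate([343, 472, 0]) cylinder(h = 396, r = 26); }


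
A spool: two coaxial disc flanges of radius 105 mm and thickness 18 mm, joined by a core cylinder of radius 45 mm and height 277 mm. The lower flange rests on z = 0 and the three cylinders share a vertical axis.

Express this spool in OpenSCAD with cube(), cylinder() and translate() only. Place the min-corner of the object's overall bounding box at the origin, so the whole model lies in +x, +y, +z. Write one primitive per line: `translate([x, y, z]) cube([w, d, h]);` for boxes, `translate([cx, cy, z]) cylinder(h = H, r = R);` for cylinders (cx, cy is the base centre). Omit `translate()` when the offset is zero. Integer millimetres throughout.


translate([105, 105, 0]) cylinder(h = 18, r = 105);
translate([105, 105, 18]) cylinder(h = 277, r = 45);
translate([105, 105, 295]) cylinder(h = 18, r = 105);


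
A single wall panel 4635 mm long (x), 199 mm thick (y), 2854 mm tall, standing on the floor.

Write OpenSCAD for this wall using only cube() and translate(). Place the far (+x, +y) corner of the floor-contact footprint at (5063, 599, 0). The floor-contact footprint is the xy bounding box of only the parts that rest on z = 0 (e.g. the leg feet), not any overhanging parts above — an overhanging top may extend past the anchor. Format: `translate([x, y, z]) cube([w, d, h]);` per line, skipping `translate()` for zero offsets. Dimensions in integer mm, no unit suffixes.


translate([428, 400, 0]) cube([4635, 199, 2854]);


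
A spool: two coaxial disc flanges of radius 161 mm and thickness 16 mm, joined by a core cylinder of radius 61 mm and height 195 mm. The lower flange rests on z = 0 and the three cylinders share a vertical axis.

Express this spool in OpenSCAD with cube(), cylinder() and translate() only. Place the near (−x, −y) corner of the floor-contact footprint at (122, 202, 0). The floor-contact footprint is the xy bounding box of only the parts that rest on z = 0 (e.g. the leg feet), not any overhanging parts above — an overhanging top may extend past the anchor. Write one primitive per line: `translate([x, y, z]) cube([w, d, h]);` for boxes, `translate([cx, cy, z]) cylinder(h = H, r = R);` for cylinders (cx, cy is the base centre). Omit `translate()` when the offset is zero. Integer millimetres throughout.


translate([283, 363, 0]) cylinder(h = 16, r = 161);
translate([283, 363, 16]) cylinder(h = 195, r = 61);
translate([283, 363, 211]) cylinder(h = 16, r = 161);


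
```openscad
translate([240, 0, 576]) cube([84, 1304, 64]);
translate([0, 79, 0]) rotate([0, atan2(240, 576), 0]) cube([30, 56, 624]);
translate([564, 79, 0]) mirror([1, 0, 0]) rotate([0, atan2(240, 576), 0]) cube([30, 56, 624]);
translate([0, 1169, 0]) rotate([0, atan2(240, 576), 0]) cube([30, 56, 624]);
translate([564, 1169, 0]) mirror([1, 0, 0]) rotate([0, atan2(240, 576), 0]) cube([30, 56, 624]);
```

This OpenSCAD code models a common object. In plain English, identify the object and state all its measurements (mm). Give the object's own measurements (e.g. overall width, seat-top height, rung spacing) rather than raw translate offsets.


A sawhorse. A 84×1304×64 mm beam (x, y, z) sits on two A-frame leg pairs. Each pair is two raked legs of 30×56 mm section (56 mm along y) splaying symmetrically in x. Each leg rises 576 mm vertically over 240 mm of horizontal reach and is 624 mm long along its own axis. Every leg's outer bottom edge rests on the floor and its outer top edge meets a bottom edge of the beam — the left legs (tilting toward +x) meet the beam's −x bottom edge, the right legs (their mirror images, tilting toward −x) meet its +x bottom edge — so the leg tops tuck under the beam, the beam's underside is 576 mm above the floor, and the feet are 564 mm apart outside-to-outside with the beam centred between them. The two leg pairs are set in 79 mm from either end of the beam.
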